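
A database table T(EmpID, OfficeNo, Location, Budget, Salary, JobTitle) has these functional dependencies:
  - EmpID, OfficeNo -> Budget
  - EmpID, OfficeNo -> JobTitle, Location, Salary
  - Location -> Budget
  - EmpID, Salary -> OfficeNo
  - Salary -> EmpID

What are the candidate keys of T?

{EmpID, OfficeNo}, {Salary}

{Salary}⁺ = {Budget, EmpID, JobTitle, Location, OfficeNo, Salary}, which is every attribute, so {Salary} is a candidate key.
{EmpID, OfficeNo}⁺ = {Budget, EmpID, JobTitle, Location, OfficeNo, Salary}, which is every attribute, so {EmpID, OfficeNo} is a candidate key.
Any other superkey properly contains one of these, so there are no further candidate keys.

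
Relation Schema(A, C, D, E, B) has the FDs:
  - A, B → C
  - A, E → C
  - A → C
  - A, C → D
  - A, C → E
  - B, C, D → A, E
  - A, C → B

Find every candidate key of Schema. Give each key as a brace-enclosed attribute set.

{A}, {B, C, D}

{A}⁺ = {A, B, C, D, E}, which is every attribute, so {A} is a candidate key.
{B, C, D}⁺ = {A, B, C, D, E}, which is every attribute, so {B, C, D} is a candidate key.
These are minimal and exhaustive — every other superkey contains one of them.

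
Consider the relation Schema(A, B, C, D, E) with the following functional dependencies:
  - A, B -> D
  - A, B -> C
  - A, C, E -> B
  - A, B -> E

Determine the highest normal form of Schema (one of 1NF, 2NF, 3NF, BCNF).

Candidate keys: {A, B}, {A, C, E}. Prime attributes: {A, B, C, E}.
The left-hand side of every FD is a superkey, so BCNF is satisfied.

BCNF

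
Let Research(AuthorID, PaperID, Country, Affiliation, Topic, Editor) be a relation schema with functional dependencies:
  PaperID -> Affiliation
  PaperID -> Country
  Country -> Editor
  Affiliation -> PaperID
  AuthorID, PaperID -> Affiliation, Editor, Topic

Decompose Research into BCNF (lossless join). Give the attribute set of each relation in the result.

Candidate keys of the original relation: {Affiliation, AuthorID}, {AuthorID, PaperID}.
In {Affiliation, AuthorID, Country, Editor, PaperID, Topic}, {PaperID} is not a superkey ({PaperID}⁺ restricted to this set is {Affiliation, Country, Editor, PaperID}), so split on PaperID -> Affiliation, Country, Editor into {Affiliation, Country, Editor, PaperID} and {AuthorID, PaperID, Topic}.
In {Affiliation, Country, Editor, PaperID}, {Country} is not a superkey ({Country}⁺ restricted to this set is {Country, Editor}), so split on Country -> Editor into {Country, Editor} and {Affiliation, Country, PaperID}.
{Country, Editor} is in BCNF.
{Affiliation, Country, PaperID} is in BCNF.
{AuthorID, PaperID, Topic} is in BCNF.

{Affiliation, Country, PaperID}; {AuthorID, PaperID, Topic}; {Country, Editor}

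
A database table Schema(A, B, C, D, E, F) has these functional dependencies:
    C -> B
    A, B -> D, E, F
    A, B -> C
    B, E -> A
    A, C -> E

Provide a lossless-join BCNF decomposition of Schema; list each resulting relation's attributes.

{A, C, D, E, F}; {B, C}

Candidate keys of the original relation: {A, B}, {A, C}, {B, E}, {C, E}.
Within {A, B, C, D, E, F}: {C}⁺ ∩ {A, B, C, D, E, F} = {B, C}, not the whole set, so C -> B violates BCNF; decompose into {B, C} and {A, C, D, E, F}.
{B, C}: every determinant is a superkey — BCNF.
{A, C, D, E, F}: every determinant is a superkey — BCNF.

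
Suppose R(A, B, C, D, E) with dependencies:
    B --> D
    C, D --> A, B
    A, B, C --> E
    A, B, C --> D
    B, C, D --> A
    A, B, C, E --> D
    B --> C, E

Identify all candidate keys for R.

Closure of {B} is {A, B, C, D, E}, the whole schema; {B} is a candidate key.
Closure of {C, D} is {A, B, C, D, E}, the whole schema; {C, D} is a candidate key.
No proper subset of any of these is a key, and no other minimal superkey exists.

{B}, {C, D}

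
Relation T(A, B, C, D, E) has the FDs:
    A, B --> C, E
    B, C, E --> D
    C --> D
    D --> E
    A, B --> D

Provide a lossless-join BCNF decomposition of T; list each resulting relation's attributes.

{A, B, C}; {C, D}; {C, E}; {D, E}

Candidate key of the original relation: {A, B}.
In {A, B, C, D, E}, {B, C, E} is not a superkey ({B, C, E}⁺ restricted to this set is {B, C, D, E}), so split on B, C, E --> D into {B, C, D, E} and {A, B, C, E}.
In {B, C, D, E}, {C} is not a superkey ({C}⁺ restricted to this set is {C, D, E}), so split on C --> D, E into {C, D, E} and {B, C}.
In {C, D, E}, {D} is not a superkey ({D}⁺ restricted to this set is {D, E}), so split on D --> E into {D, E} and {C, D}.
{D, E} has no BCNF violation.
{C, D} has no BCNF violation.
{B, C} has no BCNF violation.
In {A, B, C, E}, {C} is not a superkey ({C}⁺ restricted to this set is {C, E}), so split on C --> E into {C, E} and {A, B, C}.
{C, E} has no BCNF violation.
{A, B, C} has no BCNF violation.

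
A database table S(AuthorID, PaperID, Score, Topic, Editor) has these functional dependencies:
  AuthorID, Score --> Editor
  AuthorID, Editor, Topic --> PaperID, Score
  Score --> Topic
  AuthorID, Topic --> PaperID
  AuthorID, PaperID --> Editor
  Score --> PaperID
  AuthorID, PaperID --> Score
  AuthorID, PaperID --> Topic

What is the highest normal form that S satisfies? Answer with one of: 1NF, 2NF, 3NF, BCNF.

Candidate keys: {AuthorID, PaperID}, {AuthorID, Score}, {AuthorID, Topic}. Prime attributes: {AuthorID, PaperID, Score, Topic}.
For Score --> Topic we have {Score}⁺ = {PaperID, Score, Topic}; {Score} is not a superkey, so BCNF fails.
Since {Topic} ⊆ prime attributes and every other non-superkey FD also has a prime right side, the schema is in 3NF.

3NF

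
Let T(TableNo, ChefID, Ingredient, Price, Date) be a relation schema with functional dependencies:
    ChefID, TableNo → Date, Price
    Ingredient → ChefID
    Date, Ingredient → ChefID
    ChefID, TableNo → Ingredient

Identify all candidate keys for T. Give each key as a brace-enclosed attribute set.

{ChefID, TableNo}, {Ingredient, TableNo}

Attributes never on any right-hand side: {TableNo} — every candidate key must contain it.
Closure of {ChefID, TableNo} is {ChefID, Date, Ingredient, Price, TableNo}, the whole schema; {ChefID, TableNo} is a candidate key.
Closure of {Ingredient, TableNo} is {ChefID, Date, Ingredient, Price, TableNo}, the whole schema; {Ingredient, TableNo} is a candidate key.
These are minimal and exhaustive — every other superkey contains one of them.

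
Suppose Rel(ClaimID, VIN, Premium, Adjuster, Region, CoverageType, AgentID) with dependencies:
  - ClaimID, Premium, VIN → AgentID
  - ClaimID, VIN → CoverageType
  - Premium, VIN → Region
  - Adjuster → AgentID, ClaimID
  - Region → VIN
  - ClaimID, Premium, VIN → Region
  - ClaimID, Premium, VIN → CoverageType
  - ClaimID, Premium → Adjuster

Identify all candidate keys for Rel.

{Premium} never appears on the right of any FD, so every key must include it.
{Adjuster, Premium, Region} is a candidate key since {Adjuster, Premium, Region}⁺ = {Adjuster, AgentID, ClaimID, CoverageType, Premium, Region, VIN} covers every attribute.
{Adjuster, Premium, VIN} is a candidate key since {Adjuster, Premium, VIN}⁺ = {Adjuster, AgentID, ClaimID, CoverageType, Premium, Region, VIN} covers every attribute.
{ClaimID, Premium, Region} is a candidate key since {ClaimID, Premium, Region}⁺ = {Adjuster, AgentID, ClaimID, CoverageType, Premium, Region, VIN} covers every attribute.
{ClaimID, Premium, VIN} is a candidate key since {ClaimID, Premium, VIN}⁺ = {Adjuster, AgentID, ClaimID, CoverageType, Premium, Region, VIN} covers every attribute.
Any other superkey properly contains one of these, so there are no further candidate keys.

{Adjuster, Premium, Region}, {Adjuster, Premium, VIN}, {ClaimID, Premium, Region}, {ClaimID, Premium, VIN}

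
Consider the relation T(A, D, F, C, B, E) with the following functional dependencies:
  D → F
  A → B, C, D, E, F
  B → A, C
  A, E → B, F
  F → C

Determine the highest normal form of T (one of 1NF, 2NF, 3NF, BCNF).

2NF

Candidate keys: {A}, {B}. Prime attributes: {A, B}.
D → F breaks BCNF: {D}⁺ = {C, D, F}, so {D} is not a superkey.
Because {F} is non-prime and the left side of D → F is not a superkey, the relation is not in 3NF.
Every candidate key is a single attribute, so no partial dependency is possible; 2NF holds.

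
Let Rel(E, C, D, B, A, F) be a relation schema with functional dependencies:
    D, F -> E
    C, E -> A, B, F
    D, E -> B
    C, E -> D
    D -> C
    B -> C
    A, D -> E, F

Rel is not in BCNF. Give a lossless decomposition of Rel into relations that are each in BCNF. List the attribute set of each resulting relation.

{A, B, D, E, F}; {C, D}

Candidate keys of the original relation: {A, D}, {B, E}, {C, E}, {D, E}, {D, F}.
Within {A, B, C, D, E, F}: {D}⁺ ∩ {A, B, C, D, E, F} = {C, D}, not the whole set, so D -> C violates BCNF; decompose into {C, D} and {A, B, D, E, F}.
{C, D}: every determinant is a superkey — BCNF.
{A, B, D, E, F}: every determinant is a superkey — BCNF.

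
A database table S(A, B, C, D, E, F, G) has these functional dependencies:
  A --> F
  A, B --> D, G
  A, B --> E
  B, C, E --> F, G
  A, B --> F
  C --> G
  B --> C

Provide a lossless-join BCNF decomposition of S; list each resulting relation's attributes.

Candidate key of the original relation: {A, B}.
Within {A, B, C, D, E, F, G}: {A}⁺ ∩ {A, B, C, D, E, F, G} = {A, F}, not the whole set, so A --> F violates BCNF; decompose into {A, F} and {A, B, C, D, E, G}.
{A, F} has no BCNF violation.
Within {A, B, C, D, E, G}: {B, C, E}⁺ ∩ {A, B, C, D, E, G} = {B, C, E, G}, not the whole set, so B, C, E --> G violates BCNF; decompose into {B, C, E, G} and {A, B, C, D, E}.
Within {B, C, E, G}: {C}⁺ ∩ {B, C, E, G} = {C, G}, not the whole set, so C --> G violates BCNF; decompose into {C, G} and {B, C, E}.
{C, G} has no BCNF violation.
Within {B, C, E}: {B}⁺ ∩ {B, C, E} = {B, C}, not the whole set, so B --> C violates BCNF; decompose into {B, C} and {B, E}.
{B, C} has no BCNF violation.
{B, E} has no BCNF violation.
Within {A, B, C, D, E}: {B}⁺ ∩ {A, B, C, D, E} = {B, C}, not the whole set, so B --> C violates BCNF; decompose into {B, C} and {A, B, D, E}.
{B, C} has no BCNF violation.
{A, B, D, E} has no BCNF violation.

{A, B, D, E}; {A, F}; {B, C}; {C, G}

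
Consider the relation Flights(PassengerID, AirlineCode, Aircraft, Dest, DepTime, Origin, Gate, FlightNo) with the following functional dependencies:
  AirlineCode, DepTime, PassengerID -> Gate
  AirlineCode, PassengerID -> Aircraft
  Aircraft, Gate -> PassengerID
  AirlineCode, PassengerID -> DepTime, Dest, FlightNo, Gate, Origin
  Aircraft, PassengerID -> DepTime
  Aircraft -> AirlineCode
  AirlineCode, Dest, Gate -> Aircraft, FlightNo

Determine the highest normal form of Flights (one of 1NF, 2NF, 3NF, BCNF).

Candidate keys: {Aircraft, Gate}, {Aircraft, PassengerID}, {AirlineCode, Dest, Gate}, {AirlineCode, PassengerID}. Prime attributes: {Aircraft, AirlineCode, Dest, Gate, PassengerID}.
Aircraft -> AirlineCode breaks BCNF: {Aircraft}⁺ = {Aircraft, AirlineCode}, so {Aircraft} is not a superkey.
But every attribute on its right side ({AirlineCode}) is prime, and the same holds for every other non-superkey FD, so 3NF still holds.

3NF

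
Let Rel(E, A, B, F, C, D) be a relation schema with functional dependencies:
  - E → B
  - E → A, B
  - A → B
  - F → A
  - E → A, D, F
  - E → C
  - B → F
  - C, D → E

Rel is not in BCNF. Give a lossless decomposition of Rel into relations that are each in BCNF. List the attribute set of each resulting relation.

Candidate keys of the original relation: {C, D}, {E}.
Within {A, B, C, D, E, F}: {A}⁺ ∩ {A, B, C, D, E, F} = {A, B, F}, not the whole set, so A → B, F violates BCNF; decompose into {A, B, F} and {A, C, D, E}.
{A, B, F} has no BCNF violation.
{A, C, D, E} has no BCNF violation.

{A, B, F}; {A, C, D, E}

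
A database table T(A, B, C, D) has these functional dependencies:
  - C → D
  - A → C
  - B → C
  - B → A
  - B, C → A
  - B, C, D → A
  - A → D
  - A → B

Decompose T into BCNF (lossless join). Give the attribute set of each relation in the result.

{A, B, C}; {C, D}

Candidate keys of the original relation: {A}, {B}.
In {A, B, C, D}, {C} is not a superkey ({C}⁺ restricted to this set is {C, D}), so split on C → D into {C, D} and {A, B, C}.
{C, D} has no BCNF violation.
{A, B, C} has no BCNF violation.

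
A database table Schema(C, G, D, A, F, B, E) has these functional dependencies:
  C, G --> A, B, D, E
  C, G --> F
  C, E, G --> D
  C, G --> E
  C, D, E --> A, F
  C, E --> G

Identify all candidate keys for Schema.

{C, E}, {C, G}

No FD produces {C}, so it must be in every candidate key.
{C, E} is a candidate key since {C, E}⁺ = {A, B, C, D, E, F, G} covers every attribute.
{C, G} is a candidate key since {C, G}⁺ = {A, B, C, D, E, F, G} covers every attribute.
No proper subset of any of these is a key, and no other minimal superkey exists.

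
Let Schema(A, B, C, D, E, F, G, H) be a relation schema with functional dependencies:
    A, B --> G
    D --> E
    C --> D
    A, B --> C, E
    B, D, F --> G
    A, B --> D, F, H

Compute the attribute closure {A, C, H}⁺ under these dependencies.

Start with {A, C, H}.
C --> D applies; add {D} → now {A, C, D, H}.
D --> E applies; add {E} → now {A, C, D, E, H}.
No further FD applies.

{A, C, D, E, H}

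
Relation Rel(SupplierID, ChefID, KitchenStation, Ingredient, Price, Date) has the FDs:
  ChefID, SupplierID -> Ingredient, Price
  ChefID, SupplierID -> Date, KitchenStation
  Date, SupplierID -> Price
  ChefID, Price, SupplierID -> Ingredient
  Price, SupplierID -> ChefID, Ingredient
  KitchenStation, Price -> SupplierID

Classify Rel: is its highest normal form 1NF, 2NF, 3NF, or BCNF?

BCNF

Candidate keys: {ChefID, SupplierID}, {Date, SupplierID}, {KitchenStation, Price}, {Price, SupplierID}. Prime attributes: {ChefID, Date, KitchenStation, Price, SupplierID}.
Every FD has a superkey on the left, so the relation is in BCNF.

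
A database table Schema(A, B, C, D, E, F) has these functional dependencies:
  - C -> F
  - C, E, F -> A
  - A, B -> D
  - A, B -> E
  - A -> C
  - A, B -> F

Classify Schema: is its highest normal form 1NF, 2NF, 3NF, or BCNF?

Candidate keys: {A, B}, {B, C, E}. Prime attributes: {A, B, C, E}.
C -> F: {C}⁺ = {C, F}, which is not all of the attributes, so the left side is not a superkey — BCNF is violated.
C -> F has non-prime {F} on the right and a non-superkey on the left, so 3NF fails.
Since {A} ⊂ {A, B} and {A}⁺ ⊇ {F} with {F} non-prime, there is a partial dependency; 2NF fails.

1NF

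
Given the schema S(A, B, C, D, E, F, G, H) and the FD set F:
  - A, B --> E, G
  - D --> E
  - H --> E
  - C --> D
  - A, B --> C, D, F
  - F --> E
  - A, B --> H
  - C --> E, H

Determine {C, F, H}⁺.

{C, D, E, F, H}

Start with {C, F, H}.
H --> E applies; add {E} → now {C, E, F, H}.
C --> D applies; add {D} → now {C, D, E, F, H}.
No further FD applies.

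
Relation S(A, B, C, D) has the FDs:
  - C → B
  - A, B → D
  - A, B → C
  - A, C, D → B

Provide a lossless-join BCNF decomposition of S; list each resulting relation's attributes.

Candidate keys of the original relation: {A, B}, {A, C}.
{A, B, C, D}: {C} determines {B, C} here but is not a superkey — split on C → B, giving {B, C} and {A, C, D}.
{B, C}: every determinant is a superkey — BCNF.
{A, C, D}: every determinant is a superkey — BCNF.

{A, C, D}; {B, C}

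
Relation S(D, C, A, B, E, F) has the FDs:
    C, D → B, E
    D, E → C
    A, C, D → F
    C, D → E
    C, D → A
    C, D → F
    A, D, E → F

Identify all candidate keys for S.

{C, D}, {D, E}

Attributes never on any right-hand side: {D} — every candidate key must contain it.
{C, D} is a candidate key since {C, D}⁺ = {A, B, C, D, E, F} covers every attribute.
{D, E} is a candidate key since {D, E}⁺ = {A, B, C, D, E, F} covers every attribute.
These are minimal and exhaustive — every other superkey contains one of them.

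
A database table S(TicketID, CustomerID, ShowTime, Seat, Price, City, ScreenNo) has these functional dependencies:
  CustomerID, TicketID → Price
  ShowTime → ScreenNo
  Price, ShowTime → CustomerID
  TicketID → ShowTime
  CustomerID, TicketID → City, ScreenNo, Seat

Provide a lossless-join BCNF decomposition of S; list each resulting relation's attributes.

Candidate keys of the original relation: {CustomerID, TicketID}, {Price, TicketID}.
In {City, CustomerID, Price, ScreenNo, Seat, ShowTime, TicketID}, {ShowTime} is not a superkey ({ShowTime}⁺ restricted to this set is {ScreenNo, ShowTime}), so split on ShowTime → ScreenNo into {ScreenNo, ShowTime} and {City, CustomerID, Price, Seat, ShowTime, TicketID}.
{ScreenNo, ShowTime}: every determinant is a superkey — BCNF.
In {City, CustomerID, Price, Seat, ShowTime, TicketID}, {Price, ShowTime} is not a superkey ({Price, ShowTime}⁺ restricted to this set is {CustomerID, Price, ShowTime}), so split on Price, ShowTime → CustomerID into {CustomerID, Price, ShowTime} and {City, Price, Seat, ShowTime, TicketID}.
{CustomerID, Price, ShowTime}: every determinant is a superkey — BCNF.
In {City, Price, Seat, ShowTime, TicketID}, {TicketID} is not a superkey ({TicketID}⁺ restricted to this set is {ShowTime, TicketID}), so split on TicketID → ShowTime into {ShowTime, TicketID} and {City, Price, Seat, TicketID}.
{ShowTime, TicketID}: every determinant is a superkey — BCNF.
{City, Price, Seat, TicketID}: every determinant is a superkey — BCNF.

{City, Price, Seat, TicketID}; {CustomerID, Price, ShowTime}; {ScreenNo, ShowTime}; {ShowTime, TicketID}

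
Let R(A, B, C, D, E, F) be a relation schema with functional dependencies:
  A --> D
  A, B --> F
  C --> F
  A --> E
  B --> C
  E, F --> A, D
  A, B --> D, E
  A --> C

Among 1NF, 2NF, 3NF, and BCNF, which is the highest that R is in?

Candidate keys: {A, B}, {B, E}. Prime attributes: {A, B, E}.
A --> D: {A}⁺ = {A, C, D, E, F}, which is not all of the attributes, so the left side is not a superkey — BCNF is violated.
A --> D determines the non-prime attribute {D} from a non-superkey — 3NF is violated.
Since {A} ⊂ {A, B} and {A}⁺ ⊇ {C, D, F} with {C, D, F} non-prime, there is a partial dependency; 2NF fails.

1NF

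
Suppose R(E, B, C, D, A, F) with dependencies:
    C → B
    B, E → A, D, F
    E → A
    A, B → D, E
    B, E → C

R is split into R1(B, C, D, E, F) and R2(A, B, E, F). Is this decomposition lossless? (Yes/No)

The shared attributes are {B, E, F} and {B, E, F}⁺ = {A, B, C, D, E, F}.
Since R1 ⊆ {A, B, C, D, E, F}, the intersection is a superkey of R1; the decomposition is lossless.

Yes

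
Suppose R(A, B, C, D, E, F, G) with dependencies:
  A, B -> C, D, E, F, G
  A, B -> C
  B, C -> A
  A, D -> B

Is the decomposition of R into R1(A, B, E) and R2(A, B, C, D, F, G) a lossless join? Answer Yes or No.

Yes

Common attributes: {A, B}; their closure is {A, B, C, D, E, F, G}.
Since R1 ⊆ {A, B, C, D, E, F, G}, the intersection is a superkey of R1; the decomposition is lossless.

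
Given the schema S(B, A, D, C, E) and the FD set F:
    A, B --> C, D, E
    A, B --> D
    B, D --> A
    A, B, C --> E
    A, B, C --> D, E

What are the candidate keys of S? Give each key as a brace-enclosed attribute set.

{A, B}, {B, D}

Attributes never on any right-hand side: {B} — every candidate key must contain it.
{A, B} is a candidate key since {A, B}⁺ = {A, B, C, D, E} covers every attribute.
{B, D} is a candidate key since {B, D}⁺ = {A, B, C, D, E} covers every attribute.
These are minimal and exhaustive — every other superkey contains one of them.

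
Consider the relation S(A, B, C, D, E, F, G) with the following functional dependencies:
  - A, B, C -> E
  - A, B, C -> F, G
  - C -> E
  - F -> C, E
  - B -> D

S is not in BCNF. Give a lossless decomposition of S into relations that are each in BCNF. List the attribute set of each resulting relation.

Candidate keys of the original relation: {A, B, C}, {A, B, F}.
In {A, B, C, D, E, F, G}, {C} is not a superkey ({C}⁺ restricted to this set is {C, E}), so split on C -> E into {C, E} and {A, B, C, D, F, G}.
{C, E} is in BCNF.
In {A, B, C, D, F, G}, {F} is not a superkey ({F}⁺ restricted to this set is {C, F}), so split on F -> C into {C, F} and {A, B, D, F, G}.
{C, F} is in BCNF.
In {A, B, D, F, G}, {B} is not a superkey ({B}⁺ restricted to this set is {B, D}), so split on B -> D into {B, D} and {A, B, F, G}.
{B, D} is in BCNF.
{A, B, F, G} is in BCNF.

{A, B, F, G}; {B, D}; {C, E}; {C, F}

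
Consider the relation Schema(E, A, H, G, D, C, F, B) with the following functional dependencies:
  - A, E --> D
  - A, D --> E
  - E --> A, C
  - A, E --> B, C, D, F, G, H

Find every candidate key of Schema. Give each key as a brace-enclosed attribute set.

{A, D}, {E}

{E}⁺ = {A, B, C, D, E, F, G, H}, which is every attribute, so {E} is a candidate key.
{A, D}⁺ = {A, B, C, D, E, F, G, H}, which is every attribute, so {A, D} is a candidate key.
No proper subset of any of these is a key, and no other minimal superkey exists.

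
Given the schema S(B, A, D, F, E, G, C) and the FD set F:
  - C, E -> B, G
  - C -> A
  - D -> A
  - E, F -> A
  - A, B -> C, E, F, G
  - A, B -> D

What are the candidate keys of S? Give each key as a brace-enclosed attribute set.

{A, B}, {B, C}, {B, D}, {B, E, F}, {C, E}

Closure of {A, B} is {A, B, C, D, E, F, G}, the whole schema; {A, B} is a candidate key.
Closure of {B, C} is {A, B, C, D, E, F, G}, the whole schema; {B, C} is a candidate key.
Closure of {B, D} is {A, B, C, D, E, F, G}, the whole schema; {B, D} is a candidate key.
Closure of {C, E} is {A, B, C, D, E, F, G}, the whole schema; {C, E} is a candidate key.
Closure of {B, E, F} is {A, B, C, D, E, F, G}, the whole schema; {B, E, F} is a candidate key.
Any other superkey properly contains one of these, so there are no further candidate keys.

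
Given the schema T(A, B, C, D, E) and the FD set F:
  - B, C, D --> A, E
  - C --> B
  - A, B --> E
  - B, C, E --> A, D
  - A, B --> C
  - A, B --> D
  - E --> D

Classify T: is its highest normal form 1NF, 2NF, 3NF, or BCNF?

Candidate keys: {A, B}, {A, C}, {C, D}, {C, E}. Prime attributes: {A, B, C, D, E}.
C --> B breaks BCNF: {C}⁺ = {B, C}, so {C} is not a superkey.
But every attribute on its right side ({B}) is prime, and the same holds for every other non-superkey FD, so 3NF still holds.

3NF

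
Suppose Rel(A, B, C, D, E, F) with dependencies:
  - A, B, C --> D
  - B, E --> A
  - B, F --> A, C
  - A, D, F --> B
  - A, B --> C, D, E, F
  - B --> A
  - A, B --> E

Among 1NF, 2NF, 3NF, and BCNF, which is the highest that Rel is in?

BCNF

Candidate keys: {A, D, F}, {B}. Prime attributes: {A, B, D, F}.
Each dependency's left side is a superkey — BCNF holds.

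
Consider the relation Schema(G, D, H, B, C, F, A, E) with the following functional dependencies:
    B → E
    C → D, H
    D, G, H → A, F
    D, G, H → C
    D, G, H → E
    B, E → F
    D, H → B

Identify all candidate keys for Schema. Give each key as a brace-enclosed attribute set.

{C, G}, {D, G, H}

{G} never appears on the right of any FD, so every key must include it.
Closure of {C, G} is {A, B, C, D, E, F, G, H}, the whole schema; {C, G} is a candidate key.
Closure of {D, G, H} is {A, B, C, D, E, F, G, H}, the whole schema; {D, G, H} is a candidate key.
These are minimal and exhaustive — every other superkey contains one of them.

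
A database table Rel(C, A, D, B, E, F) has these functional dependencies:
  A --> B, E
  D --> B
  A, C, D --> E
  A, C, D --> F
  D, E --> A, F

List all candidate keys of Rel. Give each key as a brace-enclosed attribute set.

{A, C, D}, {C, D, E}

No FD produces {C, D}, so they must be in every candidate key.
{A, C, D}⁺ = {A, B, C, D, E, F} — all of the relation — so {A, C, D} is a candidate key.
{C, D, E}⁺ = {A, B, C, D, E, F} — all of the relation — so {C, D, E} is a candidate key.
No proper subset of any of these is a key, and no other minimal superkey exists.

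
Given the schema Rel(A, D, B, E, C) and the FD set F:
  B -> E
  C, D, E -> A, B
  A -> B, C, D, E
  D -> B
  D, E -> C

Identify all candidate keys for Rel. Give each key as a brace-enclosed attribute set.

{A} is a candidate key since {A}⁺ = {A, B, C, D, E} covers every attribute.
{D} is a candidate key since {D}⁺ = {A, B, C, D, E} covers every attribute.
These are minimal and exhaustive — every other superkey contains one of them.

{A}, {D}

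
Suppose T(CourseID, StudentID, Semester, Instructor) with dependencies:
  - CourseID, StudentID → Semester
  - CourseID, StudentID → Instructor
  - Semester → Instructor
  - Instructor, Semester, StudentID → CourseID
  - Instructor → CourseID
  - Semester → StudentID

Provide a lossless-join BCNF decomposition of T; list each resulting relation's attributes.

{CourseID, Instructor}; {Instructor, Semester, StudentID}

Candidate keys of the original relation: {CourseID, StudentID}, {Instructor, StudentID}, {Semester}.
Within {CourseID, Instructor, Semester, StudentID}: {Instructor}⁺ ∩ {CourseID, Instructor, Semester, StudentID} = {CourseID, Instructor}, not the whole set, so Instructor → CourseID violates BCNF; decompose into {CourseID, Instructor} and {Instructor, Semester, StudentID}.
{CourseID, Instructor} has no BCNF violation.
{Instructor, Semester, StudentID} has no BCNF violation.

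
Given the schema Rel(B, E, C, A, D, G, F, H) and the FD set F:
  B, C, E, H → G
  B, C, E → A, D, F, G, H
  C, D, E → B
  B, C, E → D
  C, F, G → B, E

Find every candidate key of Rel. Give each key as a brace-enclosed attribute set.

No FD produces {C}, so it must be in every candidate key.
{B, C, E}⁺ = {A, B, C, D, E, F, G, H}, which is every attribute, so {B, C, E} is a candidate key.
{C, D, E}⁺ = {A, B, C, D, E, F, G, H}, which is every attribute, so {C, D, E} is a candidate key.
{C, F, G}⁺ = {A, B, C, D, E, F, G, H}, which is every attribute, so {C, F, G} is a candidate key.
These are minimal and exhaustive — every other superkey contains one of them.

{B, C, E}, {C, D, E}, {C, F, G}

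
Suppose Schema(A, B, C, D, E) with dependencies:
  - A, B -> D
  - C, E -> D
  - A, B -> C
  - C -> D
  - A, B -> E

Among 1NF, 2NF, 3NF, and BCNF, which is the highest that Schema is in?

2NF

Candidate key: {A, B}. Prime attributes: {A, B}.
For C, E -> D we have {C, E}⁺ = {C, D, E}; {C, E} is not a superkey, so BCNF fails.
C, E -> D determines the non-prime attribute {D} from a non-superkey — 3NF is violated.
No non-prime attribute depends on a proper subset of any candidate key, so 2NF holds.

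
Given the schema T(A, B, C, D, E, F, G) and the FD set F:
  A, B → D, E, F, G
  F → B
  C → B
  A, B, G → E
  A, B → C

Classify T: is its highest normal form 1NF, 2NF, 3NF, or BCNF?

Candidate keys: {A, B}, {A, C}, {A, F}. Prime attributes: {A, B, C, F}.
F → B breaks BCNF: {F}⁺ = {B, F}, so {F} is not a superkey.
Since {B} ⊆ prime attributes and every other non-superkey FD also has a prime right side, the schema is in 3NF.

3NF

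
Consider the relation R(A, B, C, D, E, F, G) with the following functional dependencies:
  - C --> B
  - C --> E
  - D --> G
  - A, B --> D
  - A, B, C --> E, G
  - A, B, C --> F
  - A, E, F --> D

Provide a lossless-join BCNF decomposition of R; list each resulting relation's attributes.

{A, C, D, F}; {B, C, E}; {D, G}

Candidate key of the original relation: {A, C}.
{A, B, C, D, E, F, G}: {C} determines {B, C, E} here but is not a superkey — split on C --> B, E, giving {B, C, E} and {A, C, D, F, G}.
{B, C, E}: every determinant is a superkey — BCNF.
{A, C, D, F, G}: {D} determines {D, G} here but is not a superkey — split on D --> G, giving {D, G} and {A, C, D, F}.
{D, G}: every determinant is a superkey — BCNF.
{A, C, D, F}: every determinant is a superkey — BCNF.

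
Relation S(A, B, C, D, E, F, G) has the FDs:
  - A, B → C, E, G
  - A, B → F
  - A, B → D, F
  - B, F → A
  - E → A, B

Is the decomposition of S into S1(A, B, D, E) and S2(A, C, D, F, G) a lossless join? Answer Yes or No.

No

Common attributes: {A, D}; their closure is {A, D}.
S1 ⊄ {A, D} and S2 ⊄ {A, D}, so the split is lossy.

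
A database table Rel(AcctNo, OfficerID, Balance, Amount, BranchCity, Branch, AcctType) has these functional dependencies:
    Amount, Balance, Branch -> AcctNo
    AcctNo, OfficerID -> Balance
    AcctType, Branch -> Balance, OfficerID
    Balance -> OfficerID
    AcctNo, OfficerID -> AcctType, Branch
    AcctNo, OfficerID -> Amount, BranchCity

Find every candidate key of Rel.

{AcctNo, Balance} is a candidate key since {AcctNo, Balance}⁺ = {AcctNo, AcctType, Amount, Balance, Branch, BranchCity, OfficerID} covers every attribute.
{AcctNo, OfficerID} is a candidate key since {AcctNo, OfficerID}⁺ = {AcctNo, AcctType, Amount, Balance, Branch, BranchCity, OfficerID} covers every attribute.
{AcctNo, AcctType, Branch} is a candidate key since {AcctNo, AcctType, Branch}⁺ = {AcctNo, AcctType, Amount, Balance, Branch, BranchCity, OfficerID} covers every attribute.
{AcctType, Amount, Branch} is a candidate key since {AcctType, Amount, Branch}⁺ = {AcctNo, AcctType, Amount, Balance, Branch, BranchCity, OfficerID} covers every attribute.
{Amount, Balance, Branch} is a candidate key since {Amount, Balance, Branch}⁺ = {AcctNo, AcctType, Amount, Balance, Branch, BranchCity, OfficerID} covers every attribute.
These are minimal and exhaustive — every other superkey contains one of them.

{AcctNo, AcctType, Branch}, {AcctNo, Balance}, {AcctNo, OfficerID}, {AcctType, Amount, Branch}, {Amount, Balance, Branch}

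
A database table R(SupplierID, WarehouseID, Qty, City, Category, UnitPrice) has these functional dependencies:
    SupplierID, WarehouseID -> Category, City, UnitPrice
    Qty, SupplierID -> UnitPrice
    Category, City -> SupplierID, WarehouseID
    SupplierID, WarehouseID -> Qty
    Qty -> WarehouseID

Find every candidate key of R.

{Category, City}, {Qty, SupplierID}, {SupplierID, WarehouseID}

{Category, City}⁺ = {Category, City, Qty, SupplierID, UnitPrice, WarehouseID} — all of the relation — so {Category, City} is a candidate key.
{Qty, SupplierID}⁺ = {Category, City, Qty, SupplierID, UnitPrice, WarehouseID} — all of the relation — so {Qty, SupplierID} is a candidate key.
{SupplierID, WarehouseID}⁺ = {Category, City, Qty, SupplierID, UnitPrice, WarehouseID} — all of the relation — so {SupplierID, WarehouseID} is a candidate key.
These are minimal and exhaustive — every other superkey contains one of them.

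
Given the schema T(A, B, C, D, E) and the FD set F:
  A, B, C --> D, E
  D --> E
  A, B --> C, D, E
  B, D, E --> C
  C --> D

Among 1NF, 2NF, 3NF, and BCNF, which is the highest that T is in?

2NF

Candidate key: {A, B}. Prime attributes: {A, B}.
For D --> E we have {D}⁺ = {D, E}; {D} is not a superkey, so BCNF fails.
D --> E has non-prime {E} on the right and a non-superkey on the left, so 3NF fails.
Checking every proper subset of each key, none determines a non-prime attribute — 2NF is satisfied.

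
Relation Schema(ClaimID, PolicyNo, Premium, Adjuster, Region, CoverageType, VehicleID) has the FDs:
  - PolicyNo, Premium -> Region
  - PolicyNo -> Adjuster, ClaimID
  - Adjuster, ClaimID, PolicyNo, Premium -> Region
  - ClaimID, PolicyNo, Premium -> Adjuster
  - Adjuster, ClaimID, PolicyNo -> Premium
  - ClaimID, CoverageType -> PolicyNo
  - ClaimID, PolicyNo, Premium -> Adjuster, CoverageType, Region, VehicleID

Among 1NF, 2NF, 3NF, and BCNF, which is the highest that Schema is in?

Candidate keys: {ClaimID, CoverageType}, {PolicyNo}. Prime attributes: {ClaimID, CoverageType, PolicyNo}.
The left-hand side of every FD is a superkey, so BCNF is satisfied.

BCNF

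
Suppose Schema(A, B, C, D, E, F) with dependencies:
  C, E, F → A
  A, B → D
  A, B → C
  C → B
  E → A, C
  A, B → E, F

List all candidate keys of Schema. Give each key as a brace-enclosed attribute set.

{A, B}, {A, C}, {E}

{E} is a candidate key since {E}⁺ = {A, B, C, D, E, F} covers every attribute.
{A, B} is a candidate key since {A, B}⁺ = {A, B, C, D, E, F} covers every attribute.
{A, C} is a candidate key since {A, C}⁺ = {A, B, C, D, E, F} covers every attribute.
Any other superkey properly contains one of these, so there are no further candidate keys.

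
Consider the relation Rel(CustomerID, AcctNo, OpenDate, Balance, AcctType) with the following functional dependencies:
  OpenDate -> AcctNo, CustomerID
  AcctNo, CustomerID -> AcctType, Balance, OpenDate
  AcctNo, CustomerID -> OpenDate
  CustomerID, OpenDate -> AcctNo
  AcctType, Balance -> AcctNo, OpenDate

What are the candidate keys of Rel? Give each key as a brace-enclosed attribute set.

{AcctNo, CustomerID}, {AcctType, Balance}, {OpenDate}

{OpenDate}⁺ = {AcctNo, AcctType, Balance, CustomerID, OpenDate}, which is every attribute, so {OpenDate} is a candidate key.
{AcctNo, CustomerID}⁺ = {AcctNo, AcctType, Balance, CustomerID, OpenDate}, which is every attribute, so {AcctNo, CustomerID} is a candidate key.
{AcctType, Balance}⁺ = {AcctNo, AcctType, Balance, CustomerID, OpenDate}, which is every attribute, so {AcctType, Balance} is a candidate key.
Any other superkey properly contains one of these, so there are no further candidate keys.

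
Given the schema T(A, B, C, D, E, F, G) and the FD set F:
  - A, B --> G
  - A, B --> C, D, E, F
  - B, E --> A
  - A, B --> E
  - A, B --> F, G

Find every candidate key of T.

Attributes never on any right-hand side: {B} — every candidate key must contain it.
{A, B}⁺ = {A, B, C, D, E, F, G}, which is every attribute, so {A, B} is a candidate key.
{B, E}⁺ = {A, B, C, D, E, F, G}, which is every attribute, so {B, E} is a candidate key.
No proper subset of any of these is a key, and no other minimal superkey exists.

{A, B}, {B, E}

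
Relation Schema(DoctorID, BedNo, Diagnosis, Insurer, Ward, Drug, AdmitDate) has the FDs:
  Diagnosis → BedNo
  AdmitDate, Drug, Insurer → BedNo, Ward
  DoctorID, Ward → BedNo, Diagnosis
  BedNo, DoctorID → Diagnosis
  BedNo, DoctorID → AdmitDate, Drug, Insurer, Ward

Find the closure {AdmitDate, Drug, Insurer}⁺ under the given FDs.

Start with {AdmitDate, Drug, Insurer}.
AdmitDate, Drug, Insurer → BedNo, Ward applies; add {BedNo, Ward} → now {AdmitDate, BedNo, Drug, Insurer, Ward}.
No further FD applies.

{AdmitDate, BedNo, Drug, Insurer, Ward}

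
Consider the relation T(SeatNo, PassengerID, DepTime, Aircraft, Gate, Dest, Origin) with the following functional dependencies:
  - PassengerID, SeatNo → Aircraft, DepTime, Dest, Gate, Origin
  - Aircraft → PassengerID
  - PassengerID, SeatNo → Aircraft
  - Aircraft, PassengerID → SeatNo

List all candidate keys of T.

{Aircraft}, {PassengerID, SeatNo}

Closure of {Aircraft} is {Aircraft, DepTime, Dest, Gate, Origin, PassengerID, SeatNo}, the whole schema; {Aircraft} is a candidate key.
Closure of {PassengerID, SeatNo} is {Aircraft, DepTime, Dest, Gate, Origin, PassengerID, SeatNo}, the whole schema; {PassengerID, SeatNo} is a candidate key.
These are minimal and exhaustive — every other superkey contains one of them.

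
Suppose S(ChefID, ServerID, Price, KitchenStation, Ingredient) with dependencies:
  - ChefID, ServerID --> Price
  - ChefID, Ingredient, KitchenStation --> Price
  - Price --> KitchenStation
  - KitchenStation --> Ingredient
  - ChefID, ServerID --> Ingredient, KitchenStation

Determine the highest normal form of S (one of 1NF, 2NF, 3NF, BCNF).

2NF

Candidate key: {ChefID, ServerID}. Prime attributes: {ChefID, ServerID}.
ChefID, Ingredient, KitchenStation --> Price breaks BCNF: {ChefID, Ingredient, KitchenStation}⁺ = {ChefID, Ingredient, KitchenStation, Price}, so {ChefID, Ingredient, KitchenStation} is not a superkey.
Because {Price} is non-prime and the left side of ChefID, Ingredient, KitchenStation --> Price is not a superkey, the relation is not in 3NF.
No proper subset of a key has a non-prime attribute in its closure, so there is no partial dependency; 2NF holds.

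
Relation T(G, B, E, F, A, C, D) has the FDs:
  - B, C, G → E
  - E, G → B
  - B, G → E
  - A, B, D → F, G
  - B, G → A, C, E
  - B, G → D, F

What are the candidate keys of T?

{B, G} is a candidate key since {B, G}⁺ = {A, B, C, D, E, F, G} covers every attribute.
{E, G} is a candidate key since {E, G}⁺ = {A, B, C, D, E, F, G} covers every attribute.
{A, B, D} is a candidate key since {A, B, D}⁺ = {A, B, C, D, E, F, G} covers every attribute.
These are minimal and exhaustive — every other superkey contains one of them.

{A, B, D}, {B, G}, {E, G}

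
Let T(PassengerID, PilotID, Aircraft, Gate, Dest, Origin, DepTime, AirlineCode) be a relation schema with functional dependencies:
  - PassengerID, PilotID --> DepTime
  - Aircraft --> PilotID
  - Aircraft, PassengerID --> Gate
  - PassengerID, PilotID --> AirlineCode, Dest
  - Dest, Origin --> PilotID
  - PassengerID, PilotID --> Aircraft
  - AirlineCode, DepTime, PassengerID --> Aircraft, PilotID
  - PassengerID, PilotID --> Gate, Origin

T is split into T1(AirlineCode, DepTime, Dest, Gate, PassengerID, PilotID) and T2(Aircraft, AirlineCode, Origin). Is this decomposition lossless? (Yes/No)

The shared attributes are {AirlineCode} and {AirlineCode}⁺ = {AirlineCode}.
T1 ⊄ {AirlineCode} and T2 ⊄ {AirlineCode}, so the split is lossy.

No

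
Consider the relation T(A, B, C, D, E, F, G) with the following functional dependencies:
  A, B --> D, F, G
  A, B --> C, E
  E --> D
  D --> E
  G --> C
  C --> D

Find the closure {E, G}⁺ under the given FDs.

{C, D, E, G}

Start with {E, G}.
E --> D applies; add {D} → now {D, E, G}.
G --> C applies; add {C} → now {C, D, E, G}.
No further FD applies.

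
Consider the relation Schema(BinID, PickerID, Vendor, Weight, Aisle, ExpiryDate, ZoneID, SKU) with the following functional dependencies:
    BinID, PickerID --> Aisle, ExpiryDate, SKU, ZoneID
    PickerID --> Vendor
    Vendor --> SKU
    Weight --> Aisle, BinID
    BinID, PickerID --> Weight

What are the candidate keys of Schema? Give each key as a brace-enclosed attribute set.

{BinID, PickerID}, {PickerID, Weight}

No FD produces {PickerID}, so it must be in every candidate key.
{BinID, PickerID}⁺ = {Aisle, BinID, ExpiryDate, PickerID, SKU, Vendor, Weight, ZoneID} — all of the relation — so {BinID, PickerID} is a candidate key.
{PickerID, Weight}⁺ = {Aisle, BinID, ExpiryDate, PickerID, SKU, Vendor, Weight, ZoneID} — all of the relation — so {PickerID, Weight} is a candidate key.
Any other superkey properly contains one of these, so there are no further candidate keys.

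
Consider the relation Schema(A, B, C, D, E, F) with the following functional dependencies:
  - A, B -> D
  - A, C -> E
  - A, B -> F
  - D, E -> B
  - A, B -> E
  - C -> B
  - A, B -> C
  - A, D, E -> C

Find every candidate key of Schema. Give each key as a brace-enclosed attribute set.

{A, B}, {A, C}, {A, D, E}

{A} never appears on the right of any FD, so every key must include it.
{A, B}⁺ = {A, B, C, D, E, F} — all of the relation — so {A, B} is a candidate key.
{A, C}⁺ = {A, B, C, D, E, F} — all of the relation — so {A, C} is a candidate key.
{A, D, E}⁺ = {A, B, C, D, E, F} — all of the relation — so {A, D, E} is a candidate key.
Any other superkey properly contains one of these, so there are no further candidate keys.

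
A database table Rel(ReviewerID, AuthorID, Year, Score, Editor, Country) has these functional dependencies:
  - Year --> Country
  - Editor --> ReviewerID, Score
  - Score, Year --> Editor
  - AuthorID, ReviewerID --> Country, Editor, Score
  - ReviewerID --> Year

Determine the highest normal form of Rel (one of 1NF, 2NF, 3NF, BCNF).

1NF

Candidate keys: {AuthorID, Editor}, {AuthorID, ReviewerID}, {AuthorID, Score, Year}. Prime attributes: {AuthorID, Editor, ReviewerID, Score, Year}.
For Year --> Country we have {Year}⁺ = {Country, Year}; {Year} is not a superkey, so BCNF fails.
Because {Country} is non-prime and the left side of Year --> Country is not a superkey, the relation is not in 3NF.
Since {Editor} ⊂ {AuthorID, Editor} and {Editor}⁺ ⊇ {Country} with {Country} non-prime, there is a partial dependency; 2NF fails.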